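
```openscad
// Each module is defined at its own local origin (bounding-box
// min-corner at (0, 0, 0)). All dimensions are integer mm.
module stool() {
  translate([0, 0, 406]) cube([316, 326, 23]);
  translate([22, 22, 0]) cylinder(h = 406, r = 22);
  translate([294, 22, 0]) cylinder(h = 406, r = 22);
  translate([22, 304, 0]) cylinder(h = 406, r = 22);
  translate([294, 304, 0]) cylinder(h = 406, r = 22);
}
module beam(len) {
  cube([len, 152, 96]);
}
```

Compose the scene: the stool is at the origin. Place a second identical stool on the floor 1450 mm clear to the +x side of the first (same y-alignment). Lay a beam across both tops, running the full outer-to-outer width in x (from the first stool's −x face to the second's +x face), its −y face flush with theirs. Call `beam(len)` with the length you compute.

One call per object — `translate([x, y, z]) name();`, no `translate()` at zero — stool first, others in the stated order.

stool();
translate([1766, 0, 0]) stool();
translate([0, 0, 429]) beam(2082);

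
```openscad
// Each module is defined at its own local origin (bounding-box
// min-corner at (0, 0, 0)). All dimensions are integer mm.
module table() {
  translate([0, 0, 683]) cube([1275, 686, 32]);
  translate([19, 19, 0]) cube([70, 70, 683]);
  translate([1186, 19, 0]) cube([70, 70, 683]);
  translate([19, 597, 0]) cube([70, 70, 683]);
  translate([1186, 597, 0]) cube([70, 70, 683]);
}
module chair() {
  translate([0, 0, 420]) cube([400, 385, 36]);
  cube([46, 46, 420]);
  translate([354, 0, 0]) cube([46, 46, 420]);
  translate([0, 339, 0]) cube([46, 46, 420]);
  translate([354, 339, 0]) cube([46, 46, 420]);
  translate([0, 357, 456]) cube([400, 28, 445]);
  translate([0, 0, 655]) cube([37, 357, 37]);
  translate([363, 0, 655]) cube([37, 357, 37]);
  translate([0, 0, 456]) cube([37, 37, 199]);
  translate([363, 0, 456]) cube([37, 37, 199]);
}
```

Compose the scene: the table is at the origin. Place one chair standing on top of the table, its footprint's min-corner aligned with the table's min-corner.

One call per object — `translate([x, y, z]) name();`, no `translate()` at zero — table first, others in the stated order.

table();
translate([0, 0, 715]) chair();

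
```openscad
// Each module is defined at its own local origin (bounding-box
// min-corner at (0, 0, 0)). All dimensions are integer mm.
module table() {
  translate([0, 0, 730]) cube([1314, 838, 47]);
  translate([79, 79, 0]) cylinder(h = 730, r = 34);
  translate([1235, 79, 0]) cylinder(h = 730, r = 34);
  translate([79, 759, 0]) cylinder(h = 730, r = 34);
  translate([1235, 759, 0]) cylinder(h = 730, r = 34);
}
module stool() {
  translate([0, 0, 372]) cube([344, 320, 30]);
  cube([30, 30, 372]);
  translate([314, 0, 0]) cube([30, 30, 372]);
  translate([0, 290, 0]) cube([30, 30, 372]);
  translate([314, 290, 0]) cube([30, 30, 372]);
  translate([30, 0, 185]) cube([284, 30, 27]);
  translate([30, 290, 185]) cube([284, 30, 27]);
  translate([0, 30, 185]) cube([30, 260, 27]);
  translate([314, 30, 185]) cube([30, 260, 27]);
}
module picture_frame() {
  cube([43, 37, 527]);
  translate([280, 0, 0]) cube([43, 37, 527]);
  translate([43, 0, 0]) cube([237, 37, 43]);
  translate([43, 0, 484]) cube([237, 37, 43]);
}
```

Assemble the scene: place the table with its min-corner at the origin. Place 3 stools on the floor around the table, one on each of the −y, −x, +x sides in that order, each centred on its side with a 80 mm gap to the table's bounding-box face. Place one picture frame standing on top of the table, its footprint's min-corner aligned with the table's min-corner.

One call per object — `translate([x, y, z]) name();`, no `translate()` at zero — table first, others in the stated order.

table();
translate([485, -400, 0]) stool();
translate([-424, 259, 0]) stool();
translate([1394, 259, 0]) stool();
translate([0, 0, 777]) picture_frame();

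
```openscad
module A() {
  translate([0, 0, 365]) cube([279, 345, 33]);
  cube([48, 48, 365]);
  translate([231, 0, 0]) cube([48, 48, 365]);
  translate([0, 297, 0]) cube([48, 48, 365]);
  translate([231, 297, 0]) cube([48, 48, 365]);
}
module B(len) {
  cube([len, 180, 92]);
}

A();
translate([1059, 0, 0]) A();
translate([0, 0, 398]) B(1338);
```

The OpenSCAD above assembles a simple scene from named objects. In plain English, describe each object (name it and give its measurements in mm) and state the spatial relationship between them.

A is a four-legged stool. The seat is a 279×345×33 mm slab whose top surface is at z = 398 mm; four square legs, each 48×48 mm in cross-section, run from the floor (z = 0) to the underside of the seat, each flush with a corner of the seat.

B is a rectangular beam 1338 mm long (x), 180 mm deep (y), 92 mm thick (z).

The beam spans the tops of two stools placed 780 mm apart, resting at z = 398 mm.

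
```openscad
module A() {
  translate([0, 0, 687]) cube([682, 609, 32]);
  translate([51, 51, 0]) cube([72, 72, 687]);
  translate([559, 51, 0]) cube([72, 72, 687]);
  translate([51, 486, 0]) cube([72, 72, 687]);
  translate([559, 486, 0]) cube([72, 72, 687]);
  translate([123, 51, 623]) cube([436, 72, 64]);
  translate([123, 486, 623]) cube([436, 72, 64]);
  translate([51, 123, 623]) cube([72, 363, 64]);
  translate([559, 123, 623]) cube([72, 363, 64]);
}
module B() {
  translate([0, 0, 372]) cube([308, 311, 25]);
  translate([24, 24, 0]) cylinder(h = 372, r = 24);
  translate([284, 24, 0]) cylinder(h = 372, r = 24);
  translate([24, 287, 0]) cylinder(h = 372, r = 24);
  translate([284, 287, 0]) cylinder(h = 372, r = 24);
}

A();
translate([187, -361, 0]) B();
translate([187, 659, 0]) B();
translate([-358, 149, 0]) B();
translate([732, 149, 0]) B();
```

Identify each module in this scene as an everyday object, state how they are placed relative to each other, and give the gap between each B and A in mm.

A is a table. B is a stool. Four stools sit around the table at the −y, +y, −x, +x sides. The gap between each stool and the table is 50 mm.

Each stool's nearest face is 50 mm from the table's bounding box.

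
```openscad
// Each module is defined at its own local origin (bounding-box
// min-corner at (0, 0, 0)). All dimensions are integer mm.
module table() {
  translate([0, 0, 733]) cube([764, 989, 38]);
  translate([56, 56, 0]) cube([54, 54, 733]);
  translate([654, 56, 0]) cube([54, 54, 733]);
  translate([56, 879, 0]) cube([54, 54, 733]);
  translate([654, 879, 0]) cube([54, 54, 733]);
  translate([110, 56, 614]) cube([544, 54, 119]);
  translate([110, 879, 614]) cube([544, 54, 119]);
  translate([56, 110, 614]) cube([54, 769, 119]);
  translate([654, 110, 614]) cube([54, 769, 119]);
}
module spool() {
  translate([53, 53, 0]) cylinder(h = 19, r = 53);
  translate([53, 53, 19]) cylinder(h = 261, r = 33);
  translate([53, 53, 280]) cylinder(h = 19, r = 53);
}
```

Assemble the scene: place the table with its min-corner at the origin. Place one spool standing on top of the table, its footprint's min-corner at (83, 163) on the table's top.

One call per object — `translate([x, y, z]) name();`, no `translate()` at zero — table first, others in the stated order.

table();
translate([83, 163, 771]) spool();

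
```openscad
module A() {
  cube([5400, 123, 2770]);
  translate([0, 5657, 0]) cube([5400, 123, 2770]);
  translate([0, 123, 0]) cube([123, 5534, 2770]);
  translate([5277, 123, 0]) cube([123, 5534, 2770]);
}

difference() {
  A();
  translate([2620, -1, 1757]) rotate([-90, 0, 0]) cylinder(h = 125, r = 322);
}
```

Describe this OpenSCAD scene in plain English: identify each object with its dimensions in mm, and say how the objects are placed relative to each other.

A is the wall frame of a small rectangular building: four walls, each 2770 mm tall and 123 mm thick, enclosing a footprint 5400 mm (x) by 5780 mm (y) outside-to-outside, with no floor or roof. The front and back walls (the −y and +y sides) span the full width; the two side walls fit between them.

The house frame has a circular hole of radius 322 mm through its front wall, centred at (x = 2620, z = 1757).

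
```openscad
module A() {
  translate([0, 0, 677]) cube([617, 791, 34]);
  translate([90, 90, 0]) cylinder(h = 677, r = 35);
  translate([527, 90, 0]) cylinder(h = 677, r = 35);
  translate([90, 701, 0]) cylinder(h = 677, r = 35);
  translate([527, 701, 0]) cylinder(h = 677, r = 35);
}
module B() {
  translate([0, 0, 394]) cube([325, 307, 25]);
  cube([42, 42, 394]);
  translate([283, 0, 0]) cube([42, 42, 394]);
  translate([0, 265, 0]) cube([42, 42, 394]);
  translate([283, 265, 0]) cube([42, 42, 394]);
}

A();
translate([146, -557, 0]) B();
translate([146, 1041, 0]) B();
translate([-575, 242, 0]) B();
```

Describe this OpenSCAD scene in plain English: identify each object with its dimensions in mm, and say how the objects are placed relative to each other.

A is a rectangular dining table. The top is 617×791×34 mm with its upper surface at z = 711 mm. It stands on four round legs of 70 mm diameter, each leg's bounding box inset 55 mm from the nearest pair of top edges, running from the floor to the underside of the top.

B is a four-legged stool. The seat is a 325×307×25 mm slab whose top surface is at z = 419 mm; four square legs, each 42×42 mm in cross-section, run from the floor (z = 0) to the underside of the seat, each flush with a corner of the seat.

Three stools sit around the table at the −y, +y, −x sides.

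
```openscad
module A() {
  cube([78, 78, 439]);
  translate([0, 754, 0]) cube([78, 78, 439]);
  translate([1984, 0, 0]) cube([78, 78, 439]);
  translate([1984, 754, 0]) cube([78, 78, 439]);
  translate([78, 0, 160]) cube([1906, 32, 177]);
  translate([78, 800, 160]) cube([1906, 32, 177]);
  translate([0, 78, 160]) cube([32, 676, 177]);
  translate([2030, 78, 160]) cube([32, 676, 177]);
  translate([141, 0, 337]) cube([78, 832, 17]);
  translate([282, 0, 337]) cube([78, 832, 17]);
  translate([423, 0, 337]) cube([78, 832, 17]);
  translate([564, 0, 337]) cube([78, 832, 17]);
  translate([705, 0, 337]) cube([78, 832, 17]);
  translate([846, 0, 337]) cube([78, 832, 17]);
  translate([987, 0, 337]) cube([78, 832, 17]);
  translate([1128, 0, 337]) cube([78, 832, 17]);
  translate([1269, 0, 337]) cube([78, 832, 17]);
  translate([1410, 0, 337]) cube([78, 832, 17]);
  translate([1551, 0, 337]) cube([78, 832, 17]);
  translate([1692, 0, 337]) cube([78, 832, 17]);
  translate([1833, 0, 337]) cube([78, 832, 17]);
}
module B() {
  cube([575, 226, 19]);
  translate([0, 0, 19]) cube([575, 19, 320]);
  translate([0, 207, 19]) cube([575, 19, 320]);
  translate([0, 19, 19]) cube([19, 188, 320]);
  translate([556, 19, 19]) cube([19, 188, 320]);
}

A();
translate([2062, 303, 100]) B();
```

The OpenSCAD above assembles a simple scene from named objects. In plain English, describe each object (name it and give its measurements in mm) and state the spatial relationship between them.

A is a bed frame 2062 mm long (x) by 832 mm wide (y). Four 78×78 mm corner posts, 439 mm tall, at the corners of the footprint. Four rails of 32 mm thickness and 177 mm height run between adjacent posts with their undersides at z = 160 mm, their outer faces flush with the outside of the frame (the two x-running rails run between the posts' inner faces; the two y-running rails run between the posts' inner faces). 13 slats, each 78 mm wide (x) and 17 mm thick, lie across the top of the two x-running rails, running the full 832 mm width of the frame in y; the slats are evenly spaced along x between the inner faces of the end posts with equal gaps (rounded down to the nearest mm) at the −x end and between each pair — any rounding remainder accumulates at the +x end.

B is an open storage box with external size 575×226×339 mm and wall thickness 19 mm (the base is also 19 mm thick). The base covers the whole footprint; the four walls stand on the base, with the y-facing walls full-width and the x-facing walls fitting between their inner faces.

The open box is beside the bed frame with their tops flush at z = 439.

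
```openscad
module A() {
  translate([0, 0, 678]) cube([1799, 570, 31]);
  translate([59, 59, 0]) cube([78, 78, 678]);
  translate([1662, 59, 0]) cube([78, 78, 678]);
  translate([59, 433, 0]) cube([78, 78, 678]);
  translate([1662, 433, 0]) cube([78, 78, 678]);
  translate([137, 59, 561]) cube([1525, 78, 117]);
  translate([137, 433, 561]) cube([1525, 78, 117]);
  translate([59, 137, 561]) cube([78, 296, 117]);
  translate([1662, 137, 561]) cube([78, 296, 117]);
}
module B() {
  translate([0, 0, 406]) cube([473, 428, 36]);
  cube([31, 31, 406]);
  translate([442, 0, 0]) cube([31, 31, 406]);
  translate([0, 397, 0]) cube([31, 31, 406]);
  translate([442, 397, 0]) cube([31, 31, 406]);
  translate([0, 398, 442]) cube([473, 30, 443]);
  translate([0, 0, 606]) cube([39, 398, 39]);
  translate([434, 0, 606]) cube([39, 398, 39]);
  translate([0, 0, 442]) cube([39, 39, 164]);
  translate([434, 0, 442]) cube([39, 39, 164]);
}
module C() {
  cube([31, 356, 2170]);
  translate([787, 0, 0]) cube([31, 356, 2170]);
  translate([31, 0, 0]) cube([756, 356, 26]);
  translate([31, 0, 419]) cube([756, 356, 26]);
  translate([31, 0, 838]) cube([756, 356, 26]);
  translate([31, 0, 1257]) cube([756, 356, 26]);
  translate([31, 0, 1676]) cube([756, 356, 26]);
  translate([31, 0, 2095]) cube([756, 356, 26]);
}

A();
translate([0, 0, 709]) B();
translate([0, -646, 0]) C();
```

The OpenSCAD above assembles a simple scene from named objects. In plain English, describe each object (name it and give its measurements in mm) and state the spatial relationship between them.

A is a rectangular dining table. The top is 1799×570×31 mm with its upper surface at z = 709 mm. It stands on four 78×78 mm square legs, each inset 59 mm from the nearest pair of top edges, running from the floor to the underside of the top. Four apron rails, 78 mm thick and 117 mm tall, run between adjacent legs with their top edges flush with the underside of the top and their outer faces flush with the legs' outer faces.

B is a chair. The seat is a 473×428×36 mm slab with its top at z = 442 mm, on four 31×31 mm corner legs (flush with the seat edges, standing on z = 0). A flat backrest 30 mm thick, 443 mm tall, spans the full seat width and rises from the seat top along its +y edge, rear face flush with the rear of the seat. Two armrests of 39×39 mm section run along each side from the seat's front edge to the front of the backrest, top faces 203 mm above the seat top and outer faces flush with the seat's x-edges; a 39×39 mm post under the front of each armrest stands on the seat at the front corner.

C is an open bookshelf. Two side panels, each 31 mm thick, 356 mm deep and 2170 mm tall, stand 818 mm apart (outside-to-outside). Between them sit 6 shelves, each 26 mm thick and 356 mm deep, spanning the full gap between the sides. The bottom shelf rests on the floor (its underside at z = 0) and the clear gap between one shelf's top and the next shelf's underside is 393 mm.

The chair is on top of the table. The bookshelf is on the floor beside the table on its −y side.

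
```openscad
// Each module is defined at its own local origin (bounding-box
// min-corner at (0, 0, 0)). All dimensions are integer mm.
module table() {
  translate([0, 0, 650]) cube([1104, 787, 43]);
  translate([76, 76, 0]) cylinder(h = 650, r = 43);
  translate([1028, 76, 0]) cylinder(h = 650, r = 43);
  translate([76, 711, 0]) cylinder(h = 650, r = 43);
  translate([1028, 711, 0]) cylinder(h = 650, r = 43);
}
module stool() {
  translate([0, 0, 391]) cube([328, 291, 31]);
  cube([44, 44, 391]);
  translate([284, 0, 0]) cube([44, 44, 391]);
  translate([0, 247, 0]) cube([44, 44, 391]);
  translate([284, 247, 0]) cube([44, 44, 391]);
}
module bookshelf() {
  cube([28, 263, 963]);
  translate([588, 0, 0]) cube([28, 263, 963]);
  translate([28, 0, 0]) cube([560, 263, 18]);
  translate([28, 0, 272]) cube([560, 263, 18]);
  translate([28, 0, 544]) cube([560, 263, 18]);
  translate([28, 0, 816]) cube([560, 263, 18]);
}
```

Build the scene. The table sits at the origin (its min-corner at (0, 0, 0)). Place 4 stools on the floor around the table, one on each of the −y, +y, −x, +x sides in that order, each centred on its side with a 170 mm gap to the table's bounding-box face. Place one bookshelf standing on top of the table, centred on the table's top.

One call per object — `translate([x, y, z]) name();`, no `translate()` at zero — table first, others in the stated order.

table();
translate([388, -461, 0]) stool();
translate([388, 957, 0]) stool();
translate([-498, 248, 0]) stool();
translate([1274, 248, 0]) stool();
translate([244, 262, 693]) bookshelf();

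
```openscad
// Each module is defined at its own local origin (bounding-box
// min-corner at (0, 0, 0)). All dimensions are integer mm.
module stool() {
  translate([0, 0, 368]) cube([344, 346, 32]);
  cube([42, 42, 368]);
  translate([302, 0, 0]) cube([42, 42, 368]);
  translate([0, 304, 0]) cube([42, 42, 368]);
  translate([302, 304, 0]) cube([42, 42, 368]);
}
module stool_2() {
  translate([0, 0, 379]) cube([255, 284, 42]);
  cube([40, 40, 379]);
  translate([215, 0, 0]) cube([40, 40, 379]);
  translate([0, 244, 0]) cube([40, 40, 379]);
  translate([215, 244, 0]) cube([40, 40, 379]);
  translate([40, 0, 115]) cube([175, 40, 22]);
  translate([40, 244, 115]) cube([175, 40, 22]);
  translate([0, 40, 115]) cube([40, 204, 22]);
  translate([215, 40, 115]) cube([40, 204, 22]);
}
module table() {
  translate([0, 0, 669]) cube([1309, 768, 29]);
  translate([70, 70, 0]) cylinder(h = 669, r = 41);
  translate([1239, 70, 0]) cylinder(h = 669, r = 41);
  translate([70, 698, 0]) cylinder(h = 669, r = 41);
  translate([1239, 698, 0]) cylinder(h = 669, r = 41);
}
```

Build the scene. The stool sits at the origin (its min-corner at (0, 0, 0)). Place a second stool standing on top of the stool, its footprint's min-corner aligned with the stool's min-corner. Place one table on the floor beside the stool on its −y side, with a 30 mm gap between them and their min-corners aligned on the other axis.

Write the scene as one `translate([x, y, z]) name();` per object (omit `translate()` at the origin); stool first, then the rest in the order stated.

stool();
translate([0, 0, 400]) stool_2();
translate([0, -798, 0]) table();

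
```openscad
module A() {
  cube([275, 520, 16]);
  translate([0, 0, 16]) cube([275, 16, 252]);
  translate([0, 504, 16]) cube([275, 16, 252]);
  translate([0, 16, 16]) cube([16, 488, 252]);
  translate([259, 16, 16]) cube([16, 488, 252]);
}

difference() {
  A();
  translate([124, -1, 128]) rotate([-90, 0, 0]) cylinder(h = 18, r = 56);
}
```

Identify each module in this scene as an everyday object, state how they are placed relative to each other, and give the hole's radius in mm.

The subtracted cylinder has r = 56 mm.

A is an open box. The open box has a circular hole through its front wall. The hole's radius is 56 mm.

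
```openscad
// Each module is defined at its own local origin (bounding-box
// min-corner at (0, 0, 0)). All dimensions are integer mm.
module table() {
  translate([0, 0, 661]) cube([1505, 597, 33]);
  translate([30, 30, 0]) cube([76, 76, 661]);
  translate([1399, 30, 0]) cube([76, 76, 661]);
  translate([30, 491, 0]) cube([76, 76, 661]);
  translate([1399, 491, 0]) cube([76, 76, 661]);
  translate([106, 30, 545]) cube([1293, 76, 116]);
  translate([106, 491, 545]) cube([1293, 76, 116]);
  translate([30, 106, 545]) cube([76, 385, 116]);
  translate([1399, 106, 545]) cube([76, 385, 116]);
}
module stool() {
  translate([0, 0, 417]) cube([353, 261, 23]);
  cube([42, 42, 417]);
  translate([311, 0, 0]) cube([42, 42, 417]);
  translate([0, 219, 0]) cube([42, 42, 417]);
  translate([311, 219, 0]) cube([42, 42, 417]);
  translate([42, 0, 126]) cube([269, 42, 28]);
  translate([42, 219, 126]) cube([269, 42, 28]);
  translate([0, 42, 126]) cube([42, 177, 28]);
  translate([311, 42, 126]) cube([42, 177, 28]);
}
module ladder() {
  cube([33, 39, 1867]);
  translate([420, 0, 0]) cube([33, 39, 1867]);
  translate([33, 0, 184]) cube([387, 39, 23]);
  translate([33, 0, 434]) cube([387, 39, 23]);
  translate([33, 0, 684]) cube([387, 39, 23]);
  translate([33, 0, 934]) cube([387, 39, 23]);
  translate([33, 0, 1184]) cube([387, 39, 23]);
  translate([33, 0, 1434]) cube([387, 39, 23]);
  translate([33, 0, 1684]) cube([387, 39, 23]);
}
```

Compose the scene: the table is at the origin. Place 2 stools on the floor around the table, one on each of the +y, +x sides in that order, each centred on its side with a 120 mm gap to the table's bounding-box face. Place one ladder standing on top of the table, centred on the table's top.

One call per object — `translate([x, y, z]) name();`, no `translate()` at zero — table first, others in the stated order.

table();
translate([576, 717, 0]) stool();
translate([1625, 168, 0]) stool();
translate([526, 279, 694]) ladder();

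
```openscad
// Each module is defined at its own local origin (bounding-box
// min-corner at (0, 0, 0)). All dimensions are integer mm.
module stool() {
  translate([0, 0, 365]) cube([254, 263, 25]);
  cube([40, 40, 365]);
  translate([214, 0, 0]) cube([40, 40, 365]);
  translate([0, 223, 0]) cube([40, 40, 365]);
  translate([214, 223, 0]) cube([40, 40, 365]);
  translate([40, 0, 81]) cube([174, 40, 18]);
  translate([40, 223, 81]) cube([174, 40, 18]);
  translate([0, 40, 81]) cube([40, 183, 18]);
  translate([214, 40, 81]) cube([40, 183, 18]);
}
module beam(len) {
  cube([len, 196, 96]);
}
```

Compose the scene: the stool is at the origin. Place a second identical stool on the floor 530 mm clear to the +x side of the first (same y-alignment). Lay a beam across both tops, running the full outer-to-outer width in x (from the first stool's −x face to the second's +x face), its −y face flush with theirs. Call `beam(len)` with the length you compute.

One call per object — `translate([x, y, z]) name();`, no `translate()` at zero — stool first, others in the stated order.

stool();
translate([784, 0, 0]) stool();
translate([0, 0, 390]) beam(1038);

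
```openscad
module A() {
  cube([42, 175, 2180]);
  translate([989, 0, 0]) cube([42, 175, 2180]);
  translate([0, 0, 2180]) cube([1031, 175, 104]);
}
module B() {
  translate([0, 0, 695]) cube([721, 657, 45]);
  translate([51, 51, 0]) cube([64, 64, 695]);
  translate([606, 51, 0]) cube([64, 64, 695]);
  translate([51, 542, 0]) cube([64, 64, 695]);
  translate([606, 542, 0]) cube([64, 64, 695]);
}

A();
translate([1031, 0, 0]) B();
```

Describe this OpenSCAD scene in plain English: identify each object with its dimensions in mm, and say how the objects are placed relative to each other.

A is a door frame. The clear opening is 947 mm wide and 2180 mm high. Two 42 mm wide jambs, 175 mm deep, stand either side of the opening from the floor to the top of the opening. A 104 mm thick head sits across the top of both jambs, spanning the full outside width of the frame.

B is a table: top 721 mm (x) × 657 mm (y), 45 mm thick, upper face at z = 740 mm, on four 64×64 mm square legs, each inset 51 mm from the nearest pair of top edges, running from z = 0 to the bottom of the top.

The table is against the door frame's +x side, with their −y faces flush.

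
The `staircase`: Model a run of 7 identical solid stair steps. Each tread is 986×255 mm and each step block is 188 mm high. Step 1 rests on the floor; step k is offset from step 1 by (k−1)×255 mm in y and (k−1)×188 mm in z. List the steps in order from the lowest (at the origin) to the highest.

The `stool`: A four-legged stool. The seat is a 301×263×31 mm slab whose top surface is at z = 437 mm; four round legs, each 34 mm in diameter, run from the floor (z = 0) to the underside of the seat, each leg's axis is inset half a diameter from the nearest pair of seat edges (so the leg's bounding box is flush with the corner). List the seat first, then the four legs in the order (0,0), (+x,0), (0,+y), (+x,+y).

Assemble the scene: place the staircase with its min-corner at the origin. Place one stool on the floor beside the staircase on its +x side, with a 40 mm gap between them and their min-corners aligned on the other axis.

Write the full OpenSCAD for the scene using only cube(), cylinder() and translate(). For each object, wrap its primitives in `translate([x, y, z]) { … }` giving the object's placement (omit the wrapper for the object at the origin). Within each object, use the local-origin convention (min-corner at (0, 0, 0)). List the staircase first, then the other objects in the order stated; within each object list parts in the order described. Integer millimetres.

cube([986, 255, 188]);
translate([0, 255, 188]) cube([986, 255, 188]);
translate([0, 510, 376]) cube([986, 255, 188]);
translate([0, 765, 564]) cube([986, 255, 188]);
translate([0, 1020, 752]) cube([986, 255, 188]);
translate([0, 1275, 940]) cube([986, 255, 188]);
translate([0, 1530, 1128]) cube([986, 255, 188]);
translate([1026, 0, 0]) {
  translate([0, 0, 406]) cube([301, 263, 31]);
  translate([17, 17, 0]) cylinder(h = 406, r = 17);
  translate([284, 17, 0]) cylinder(h = 406, r = 17);
  translate([17, 246, 0]) cylinder(h = 406, r = 17);
  translate([284, 246, 0]) cylinder(h = 406, r = 17);
}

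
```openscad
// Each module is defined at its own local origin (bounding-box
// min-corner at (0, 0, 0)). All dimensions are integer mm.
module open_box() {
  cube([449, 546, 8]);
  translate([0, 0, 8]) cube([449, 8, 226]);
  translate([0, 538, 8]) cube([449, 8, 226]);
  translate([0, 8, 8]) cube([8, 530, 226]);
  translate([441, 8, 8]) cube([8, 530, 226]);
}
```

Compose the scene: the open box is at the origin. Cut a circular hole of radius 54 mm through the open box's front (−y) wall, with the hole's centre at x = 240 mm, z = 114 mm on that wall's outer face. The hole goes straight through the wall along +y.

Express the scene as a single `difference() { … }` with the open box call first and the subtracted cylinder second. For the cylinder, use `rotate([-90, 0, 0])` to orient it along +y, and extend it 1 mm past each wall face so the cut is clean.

difference() {
  open_box();
  translate([240, -1, 114]) rotate([-90, 0, 0]) cylinder(h = 10, r = 54);
}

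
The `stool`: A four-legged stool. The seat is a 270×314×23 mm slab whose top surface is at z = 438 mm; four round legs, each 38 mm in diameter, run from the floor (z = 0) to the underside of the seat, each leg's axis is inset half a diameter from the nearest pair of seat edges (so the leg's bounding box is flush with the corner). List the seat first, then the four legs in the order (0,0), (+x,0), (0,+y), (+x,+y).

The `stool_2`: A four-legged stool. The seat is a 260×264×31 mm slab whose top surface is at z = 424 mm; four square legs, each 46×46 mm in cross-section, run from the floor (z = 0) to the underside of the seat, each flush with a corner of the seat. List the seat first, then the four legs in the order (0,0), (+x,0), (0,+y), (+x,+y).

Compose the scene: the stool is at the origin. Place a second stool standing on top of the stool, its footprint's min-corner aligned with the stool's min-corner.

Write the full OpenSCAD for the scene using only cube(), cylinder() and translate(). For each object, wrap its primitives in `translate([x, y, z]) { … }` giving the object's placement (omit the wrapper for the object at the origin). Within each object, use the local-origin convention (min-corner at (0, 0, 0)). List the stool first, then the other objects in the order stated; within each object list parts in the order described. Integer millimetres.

translate([0, 0, 415]) cube([270, 314, 23]);
translate([19, 19, 0]) cylinder(h = 415, r = 19);
translate([251, 19, 0]) cylinder(h = 415, r = 19);
translate([19, 295, 0]) cylinder(h = 415, r = 19);
translate([251, 295, 0]) cylinder(h = 415, r = 19);
translate([0, 0, 438]) {
  translate([0, 0, 393]) cube([260, 264, 31]);
  cube([46, 46, 393]);
  translate([214, 0, 0]) cube([46, 46, 393]);
  translate([0, 218, 0]) cube([46, 46, 393]);
  translate([214, 218, 0]) cube([46, 46, 393]);
}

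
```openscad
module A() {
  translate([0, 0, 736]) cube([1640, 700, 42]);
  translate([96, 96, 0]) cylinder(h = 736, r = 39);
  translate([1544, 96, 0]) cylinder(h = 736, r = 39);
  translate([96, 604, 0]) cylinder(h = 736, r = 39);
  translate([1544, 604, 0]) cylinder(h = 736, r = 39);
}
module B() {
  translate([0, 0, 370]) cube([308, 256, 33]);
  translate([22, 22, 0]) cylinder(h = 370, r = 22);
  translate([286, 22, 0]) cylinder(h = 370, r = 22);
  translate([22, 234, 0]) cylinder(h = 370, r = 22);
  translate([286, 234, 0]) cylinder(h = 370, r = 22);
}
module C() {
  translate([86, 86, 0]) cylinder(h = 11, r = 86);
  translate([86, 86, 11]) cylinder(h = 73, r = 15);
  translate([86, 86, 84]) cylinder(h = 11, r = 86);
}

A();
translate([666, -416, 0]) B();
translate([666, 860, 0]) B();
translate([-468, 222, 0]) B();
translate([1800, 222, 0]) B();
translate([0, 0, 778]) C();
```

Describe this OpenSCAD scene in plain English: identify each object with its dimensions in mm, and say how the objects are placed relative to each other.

A is a table with a 1640×700 mm rectangular top, 42 mm thick, top surface at z = 778 mm, supported by four round legs of 78 mm diameter, each leg's bounding box inset 57 mm from the nearest pair of top edges, running from the floor.

B is a four-legged stool. The seat is a 308×256×33 mm slab whose top surface is at z = 403 mm; four round legs, each 44 mm in diameter, run from the floor (z = 0) to the underside of the seat, each leg's axis is inset half a diameter from the nearest pair of seat edges (so the leg's bounding box is flush with the corner).

C is a spool: two coaxial disc flanges of radius 86 mm and thickness 11 mm, joined by a core cylinder of radius 15 mm and height 73 mm. The lower flange rests on z = 0 and the three cylinders share a vertical axis.

Four stools sit around the table at the −y, +y, −x, +x sides. The spool is on top of the table.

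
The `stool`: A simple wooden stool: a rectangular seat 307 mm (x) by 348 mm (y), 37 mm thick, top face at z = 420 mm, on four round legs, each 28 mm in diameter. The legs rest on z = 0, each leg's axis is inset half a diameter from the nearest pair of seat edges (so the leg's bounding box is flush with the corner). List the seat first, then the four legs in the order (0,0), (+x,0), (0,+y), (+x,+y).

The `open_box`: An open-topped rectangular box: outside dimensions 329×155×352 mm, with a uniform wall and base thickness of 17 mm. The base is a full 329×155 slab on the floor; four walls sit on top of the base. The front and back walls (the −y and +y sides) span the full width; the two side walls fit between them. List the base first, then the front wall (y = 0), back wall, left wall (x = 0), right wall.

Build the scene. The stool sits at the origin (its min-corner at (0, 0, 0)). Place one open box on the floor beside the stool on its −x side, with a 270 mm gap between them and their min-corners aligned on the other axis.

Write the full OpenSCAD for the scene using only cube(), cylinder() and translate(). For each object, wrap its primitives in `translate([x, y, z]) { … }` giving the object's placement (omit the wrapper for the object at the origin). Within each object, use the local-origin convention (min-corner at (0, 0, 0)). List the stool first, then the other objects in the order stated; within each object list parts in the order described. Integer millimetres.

translate([0, 0, 383]) cube([307, 348, 37]);
translate([14, 14, 0]) cylinder(h = 383, r = 14);
translate([293, 14, 0]) cylinder(h = 383, r = 14);
translate([14, 334, 0]) cylinder(h = 383, r = 14);
translate([293, 334, 0]) cylinder(h = 383, r = 14);
translate([-599, 0, 0]) {
  cube([329, 155, 17]);
  translate([0, 0, 17]) cube([329, 17, 335]);
  translate([0, 138, 17]) cube([329, 17, 335]);
  translate([0, 17, 17]) cube([17, 121, 335]);
  translate([312, 17, 17]) cube([17, 121, 335]);
}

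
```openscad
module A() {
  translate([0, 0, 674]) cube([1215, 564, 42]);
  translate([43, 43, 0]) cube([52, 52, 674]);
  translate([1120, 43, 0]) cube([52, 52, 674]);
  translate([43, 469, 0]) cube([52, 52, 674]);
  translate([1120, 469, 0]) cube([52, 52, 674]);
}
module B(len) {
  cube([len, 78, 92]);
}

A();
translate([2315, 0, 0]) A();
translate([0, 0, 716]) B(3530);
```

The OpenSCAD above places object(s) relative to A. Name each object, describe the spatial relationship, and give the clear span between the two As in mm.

Second table starts at x = 2315; first ends at x = 1215; clear span = 2315 − 1215 = 1100 mm.

A is a table. B is a beam. A beam spans the tops of two tables. The clear span between the two tables is 1100 mm.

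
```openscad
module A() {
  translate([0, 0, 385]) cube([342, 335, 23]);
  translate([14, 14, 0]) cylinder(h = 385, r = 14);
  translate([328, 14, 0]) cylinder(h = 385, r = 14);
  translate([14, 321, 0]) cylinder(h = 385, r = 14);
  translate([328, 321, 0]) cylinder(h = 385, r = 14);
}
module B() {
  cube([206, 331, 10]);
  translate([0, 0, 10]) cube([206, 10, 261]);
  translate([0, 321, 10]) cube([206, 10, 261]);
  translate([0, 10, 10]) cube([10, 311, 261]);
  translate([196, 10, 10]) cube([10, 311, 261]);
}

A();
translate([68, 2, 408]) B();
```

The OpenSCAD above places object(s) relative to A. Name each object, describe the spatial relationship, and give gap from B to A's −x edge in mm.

A is a stool. B is an open box. The open box is on top of the stool, centred. The gap from the open box to the stool's −x edge is 68 mm.

The open box's min-x is at 68; the stool's min-x is 0; gap = 68 mm.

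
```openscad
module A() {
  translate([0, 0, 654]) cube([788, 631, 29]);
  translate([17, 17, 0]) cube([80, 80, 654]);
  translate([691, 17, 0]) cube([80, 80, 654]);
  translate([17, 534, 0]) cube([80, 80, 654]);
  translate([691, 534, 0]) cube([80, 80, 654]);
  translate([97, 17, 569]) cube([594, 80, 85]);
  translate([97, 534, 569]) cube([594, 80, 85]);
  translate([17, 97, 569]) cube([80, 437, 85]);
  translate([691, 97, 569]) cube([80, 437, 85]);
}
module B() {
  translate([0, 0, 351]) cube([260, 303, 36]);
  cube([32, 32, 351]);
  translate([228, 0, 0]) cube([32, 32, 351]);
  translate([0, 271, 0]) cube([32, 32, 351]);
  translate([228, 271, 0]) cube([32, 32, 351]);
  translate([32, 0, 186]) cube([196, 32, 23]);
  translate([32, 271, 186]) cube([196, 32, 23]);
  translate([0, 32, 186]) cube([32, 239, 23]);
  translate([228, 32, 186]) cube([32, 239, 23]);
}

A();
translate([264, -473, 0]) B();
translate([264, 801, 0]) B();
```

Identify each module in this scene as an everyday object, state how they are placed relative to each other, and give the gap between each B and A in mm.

Each stool's nearest face is 170 mm from the table's bounding box.

A is a table. B is a stool. Two stools sit around the table at the −y, +y sides. The gap between each stool and the table is 170 mm.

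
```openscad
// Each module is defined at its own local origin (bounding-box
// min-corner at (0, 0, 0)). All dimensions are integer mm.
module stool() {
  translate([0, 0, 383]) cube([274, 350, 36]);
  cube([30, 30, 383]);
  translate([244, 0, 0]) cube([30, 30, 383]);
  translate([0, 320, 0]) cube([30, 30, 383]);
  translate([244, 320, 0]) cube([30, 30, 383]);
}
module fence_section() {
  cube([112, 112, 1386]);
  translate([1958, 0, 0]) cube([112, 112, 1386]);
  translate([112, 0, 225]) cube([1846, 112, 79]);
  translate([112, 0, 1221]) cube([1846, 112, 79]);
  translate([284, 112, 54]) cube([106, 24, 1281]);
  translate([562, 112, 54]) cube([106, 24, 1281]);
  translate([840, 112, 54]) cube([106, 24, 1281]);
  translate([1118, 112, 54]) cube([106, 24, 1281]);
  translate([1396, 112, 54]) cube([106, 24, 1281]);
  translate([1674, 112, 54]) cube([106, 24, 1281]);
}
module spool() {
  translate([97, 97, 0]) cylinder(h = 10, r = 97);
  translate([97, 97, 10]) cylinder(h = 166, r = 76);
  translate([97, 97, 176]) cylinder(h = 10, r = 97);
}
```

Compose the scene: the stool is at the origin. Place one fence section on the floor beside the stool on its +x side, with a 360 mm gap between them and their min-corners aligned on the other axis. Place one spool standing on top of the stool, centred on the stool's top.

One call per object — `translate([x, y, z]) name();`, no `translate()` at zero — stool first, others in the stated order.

stool();
translate([634, 0, 0]) fence_section();
translate([40, 78, 419]) spool();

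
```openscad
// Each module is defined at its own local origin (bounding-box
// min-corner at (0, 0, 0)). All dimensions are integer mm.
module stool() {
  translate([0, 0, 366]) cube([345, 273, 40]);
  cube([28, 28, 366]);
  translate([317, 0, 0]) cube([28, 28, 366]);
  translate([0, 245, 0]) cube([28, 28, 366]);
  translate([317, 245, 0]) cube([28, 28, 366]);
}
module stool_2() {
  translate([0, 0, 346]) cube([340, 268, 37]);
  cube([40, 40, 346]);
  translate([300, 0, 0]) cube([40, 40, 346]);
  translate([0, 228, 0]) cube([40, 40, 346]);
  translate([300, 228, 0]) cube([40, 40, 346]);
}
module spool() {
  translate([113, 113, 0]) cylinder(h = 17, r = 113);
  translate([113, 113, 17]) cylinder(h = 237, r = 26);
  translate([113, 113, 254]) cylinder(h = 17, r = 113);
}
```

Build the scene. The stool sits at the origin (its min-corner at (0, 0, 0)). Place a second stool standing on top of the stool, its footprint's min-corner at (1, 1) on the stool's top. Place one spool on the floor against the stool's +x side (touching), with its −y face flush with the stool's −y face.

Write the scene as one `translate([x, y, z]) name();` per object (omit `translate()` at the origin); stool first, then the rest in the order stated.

stool();
translate([1, 1, 406]) stool_2();
translate([345, 0, 0]) spool();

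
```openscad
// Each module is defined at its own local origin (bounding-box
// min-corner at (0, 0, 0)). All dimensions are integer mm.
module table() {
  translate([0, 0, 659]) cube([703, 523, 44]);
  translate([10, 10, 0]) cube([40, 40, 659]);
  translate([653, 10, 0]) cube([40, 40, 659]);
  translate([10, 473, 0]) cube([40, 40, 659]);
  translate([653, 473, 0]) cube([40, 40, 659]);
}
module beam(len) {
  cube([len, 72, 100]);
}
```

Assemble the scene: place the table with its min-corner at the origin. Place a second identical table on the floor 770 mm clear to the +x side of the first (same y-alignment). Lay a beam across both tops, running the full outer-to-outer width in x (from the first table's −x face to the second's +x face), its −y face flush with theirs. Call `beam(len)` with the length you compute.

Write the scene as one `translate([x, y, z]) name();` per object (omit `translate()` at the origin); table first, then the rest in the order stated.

table();
translate([1473, 0, 0]) table();
translate([0, 0, 703]) beam(2176);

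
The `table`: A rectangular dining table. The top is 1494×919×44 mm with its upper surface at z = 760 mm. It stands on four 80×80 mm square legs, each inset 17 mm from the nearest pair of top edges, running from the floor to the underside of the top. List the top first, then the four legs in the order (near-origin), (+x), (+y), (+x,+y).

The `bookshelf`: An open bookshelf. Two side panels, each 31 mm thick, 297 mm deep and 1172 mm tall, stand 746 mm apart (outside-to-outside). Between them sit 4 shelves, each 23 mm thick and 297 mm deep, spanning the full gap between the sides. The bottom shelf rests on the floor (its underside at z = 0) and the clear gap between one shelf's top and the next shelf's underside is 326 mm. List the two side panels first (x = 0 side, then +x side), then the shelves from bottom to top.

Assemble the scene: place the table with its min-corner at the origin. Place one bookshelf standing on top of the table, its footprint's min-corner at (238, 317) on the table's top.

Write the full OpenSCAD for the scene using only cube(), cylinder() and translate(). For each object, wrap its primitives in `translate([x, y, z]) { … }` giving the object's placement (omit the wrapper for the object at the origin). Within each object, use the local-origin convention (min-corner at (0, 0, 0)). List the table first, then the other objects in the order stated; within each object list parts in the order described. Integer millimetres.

translate([0, 0, 716]) cube([1494, 919, 44]);
translate([17, 17, 0]) cube([80, 80, 716]);
translate([1397, 17, 0]) cube([80, 80, 716]);
translate([17, 822, 0]) cube([80, 80, 716]);
translate([1397, 822, 0]) cube([80, 80, 716]);
translate([238, 317, 760]) {
  cube([31, 297, 1172]);
  translate([715, 0, 0]) cube([31, 297, 1172]);
  translate([31, 0, 0]) cube([684, 297, 23]);
  translate([31, 0, 349]) cube([684, 297, 23]);
  translate([31, 0, 698]) cube([684, 297, 23]);
  translate([31, 0, 1047]) cube([684, 297, 23]);
}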